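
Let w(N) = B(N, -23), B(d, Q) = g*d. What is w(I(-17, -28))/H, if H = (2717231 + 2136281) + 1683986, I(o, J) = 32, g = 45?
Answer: 240/1089583 ≈ 0.00022027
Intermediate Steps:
H = 6537498 (H = 4853512 + 1683986 = 6537498)
B(d, Q) = 45*d
w(N) = 45*N
w(I(-17, -28))/H = (45*32)/6537498 = 1440*(1/6537498) = 240/1089583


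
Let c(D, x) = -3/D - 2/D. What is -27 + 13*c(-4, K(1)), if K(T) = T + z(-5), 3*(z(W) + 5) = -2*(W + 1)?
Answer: -43/4 ≈ -10.750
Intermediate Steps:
z(W) = -17/3 - 2*W/3 (z(W) = -5 + (-2*(W + 1))/3 = -5 + (-2*(1 + W))/3 = -5 + (-2 - 2*W)/3 = -5 + (-⅔ - 2*W/3) = -17/3 - 2*W/3)
K(T) = -7/3 + T (K(T) = T + (-17/3 - ⅔*(-5)) = T + (-17/3 + 10/3) = T - 7/3 = -7/3 + T)
c(D, x) = -5/D
-27 + 13*c(-4, K(1)) = -27 + 13*(-5/(-4)) = -27 + 13*(-5*(-¼)) = -27 + 13*(5/4) = -27 + 65/4 = -43/4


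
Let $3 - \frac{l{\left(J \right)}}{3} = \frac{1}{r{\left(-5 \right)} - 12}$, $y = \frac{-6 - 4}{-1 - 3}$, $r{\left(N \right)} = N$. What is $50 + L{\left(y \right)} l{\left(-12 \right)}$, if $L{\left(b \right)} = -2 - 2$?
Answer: $\frac{226}{17} \approx 13.294$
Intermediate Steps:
$y = \frac{5}{2}$ ($y = - \frac{10}{-4} = \left(-10\right) \left(- \frac{1}{4}\right) = \frac{5}{2} \approx 2.5$)
$l{\left(J \right)} = \frac{156}{17}$ ($l{\left(J \right)} = 9 - \frac{3}{-5 - 12} = 9 - \frac{3}{-17} = 9 - - \frac{3}{17} = 9 + \frac{3}{17} = \frac{156}{17}$)
$L{\left(b \right)} = -4$ ($L{\left(b \right)} = -2 - 2 = -4$)
$50 + L{\left(y \right)} l{\left(-12 \right)} = 50 - \frac{624}{17} = \frac{226}{17}$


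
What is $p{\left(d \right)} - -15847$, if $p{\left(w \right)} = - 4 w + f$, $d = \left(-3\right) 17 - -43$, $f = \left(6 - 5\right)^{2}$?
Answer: $15880$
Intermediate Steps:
$f = 1$ ($f = 1^{2} = 1$)
$d = -8$ ($d = -51 + 43 = -8$)
$p{\left(w \right)} = 1 - 4 w$ ($p{\left(w \right)} = - 4 w + 1 = 1 - 4 w$)
$p{\left(d \right)} - -15847 = \left(1 - -32\right) - -15847 = \left(1 + 32\right) + 15847 = 33 + 15847 = 15880$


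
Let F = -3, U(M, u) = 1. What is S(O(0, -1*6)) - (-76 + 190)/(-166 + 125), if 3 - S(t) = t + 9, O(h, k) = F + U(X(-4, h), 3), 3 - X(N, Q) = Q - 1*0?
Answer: -50/41 ≈ -1.2195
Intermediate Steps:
X(N, Q) = 3 - Q (X(N, Q) = 3 - (Q - 1*0) = 3 - (Q + 0) = 3 - Q)
O(h, k) = -2 (O(h, k) = -3 + 1 = -2)
S(t) = -6 - t (S(t) = 3 - (t + 9) = 3 - (9 + t) = 3 + (-9 - t) = -6 - t)
S(O(0, -1*6)) - (-76 + 190)/(-166 + 125) = (-6 - 1*(-2)) - (-76 + 190)/(-166 + 125) = (-6 + 2) - 114/(-41) = -4 - 114*(-1)/41 = -4 - 1*(-114/41) = -4 + 114/41 = -50/41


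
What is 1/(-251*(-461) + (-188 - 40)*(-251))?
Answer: 1/172939 ≈ 5.7824e-6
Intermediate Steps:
1/(-251*(-461) + (-188 - 40)*(-251)) = 1/(115711 - 228*(-251)) = 1/(115711 + 57228) = 1/172939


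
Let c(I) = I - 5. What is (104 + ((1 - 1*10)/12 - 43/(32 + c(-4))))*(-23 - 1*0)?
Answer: -9327/4 ≈ -2331.8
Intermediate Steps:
c(I) = -5 + I
(104 + ((1 - 1*10)/12 - 43/(32 + c(-4))))*(-23 - 1*0) = (104 + ((1 - 1*10)/12 - 43/(32 + (-5 - 4))))*(-23 - 1*0) = (104 + ((1 - 10)*(1/12) - 43/(32 - 9)))*(-23 + 0) = (104 + (-9*1/12 - 43/23))*(-23) = (104 + (-¾ - 43*1/23))*(-23) = (104 + (-¾ - 43/23))*(-23) = (104 - 241/92)*(-23) = (9327/92)*(-23) = -9327/4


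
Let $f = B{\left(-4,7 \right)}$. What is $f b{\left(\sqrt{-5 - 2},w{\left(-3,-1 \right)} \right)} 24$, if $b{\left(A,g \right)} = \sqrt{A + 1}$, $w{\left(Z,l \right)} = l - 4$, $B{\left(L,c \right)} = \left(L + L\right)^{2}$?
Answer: $1536 \sqrt{1 + i \sqrt{7}} \approx 2125.1 + 1468.6 i$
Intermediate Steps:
$B{\left(L,c \right)} = 4 L^{2}$ ($B{\left(L,c \right)} = \left(2 L\right)^{2} = 4 L^{2}$)
$f = 64$ ($f = 4 \left(-4\right)^{2} = 4 \cdot 16 = 64$)
$w{\left(Z,l \right)} = -4 + l$
$b{\left(A,g \right)} = \sqrt{1 + A}$
$f b{\left(\sqrt{-5 - 2},w{\left(-3,-1 \right)} \right)} 24 = 64 \sqrt{1 + \sqrt{-5 - 2}} \cdot 24 = 64 \sqrt{1 + \sqrt{-7}} \cdot 24 = 64 \sqrt{1 + i \sqrt{7}} \cdot 24 = 1536 \sqrt{1 + i \sqrt{7}}$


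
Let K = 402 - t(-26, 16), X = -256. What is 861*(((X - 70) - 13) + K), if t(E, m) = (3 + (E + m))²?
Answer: 12054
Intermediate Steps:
t(E, m) = (3 + E + m)²
K = 353 (K = 402 - (3 - 26 + 16)² = 402 - 1*(-7)² = 402 - 1*49 = 402 - 49 = 353)
861*(((X - 70) - 13) + K) = 861*(((-256 - 70) - 13) + 353) = 861*((-326 - 13) + 353) = 861*(-339 + 353) = 861*14 = 12054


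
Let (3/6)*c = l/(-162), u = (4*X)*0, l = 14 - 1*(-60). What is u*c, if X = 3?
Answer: 0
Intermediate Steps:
l = 74 (l = 14 + 60 = 74)
u = 0 (u = (4*3)*0 = 12*0 = 0)
c = -74/81 (c = 2*(74/(-162)) = 2*(74*(-1/162)) = 2*(-37/81) = -74/81 ≈ -0.91358)
u*c = 0*(-74/81) = 0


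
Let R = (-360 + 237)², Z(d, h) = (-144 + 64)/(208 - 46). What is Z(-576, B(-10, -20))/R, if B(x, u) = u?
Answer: -40/1225449 ≈ -3.2641e-5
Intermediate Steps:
Z(d, h) = -40/81 (Z(d, h) = -80/162 = -80*1/162 = -40/81)
R = 15129 (R = (-123)² = 15129)
Z(-576, B(-10, -20))/R = -40/81/15129 = -40/81*1/15129 = -40/1225449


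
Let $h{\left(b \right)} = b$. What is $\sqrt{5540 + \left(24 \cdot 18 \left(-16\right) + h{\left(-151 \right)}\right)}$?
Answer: $i \sqrt{1523} \approx 39.026 i$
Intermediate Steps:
$\sqrt{5540 + \left(24 \cdot 18 \left(-16\right) + h{\left(-151 \right)}\right)} = \sqrt{5540 + \left(24 \cdot 18 \left(-16\right) - 151\right)} = \sqrt{5540 + \left(432 \left(-16\right) - 151\right)} = \sqrt{5540 - 7063} = \sqrt{-1523} = i \sqrt{1523}$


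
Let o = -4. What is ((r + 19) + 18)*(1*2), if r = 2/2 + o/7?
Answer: 524/7 ≈ 74.857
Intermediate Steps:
r = 3/7 (r = 2/2 - 4/7 = 2*(½) - 4*⅐ = 1 - 4/7 = 3/7 ≈ 0.42857)
((r + 19) + 18)*(1*2) = ((3/7 + 19) + 18)*(1*2) = (136/7 + 18)*2 = (262/7)*2 = 524/7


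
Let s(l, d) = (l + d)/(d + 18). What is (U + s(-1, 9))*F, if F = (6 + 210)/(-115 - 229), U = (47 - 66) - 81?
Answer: 2692/43 ≈ 62.605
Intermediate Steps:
s(l, d) = (d + l)/(18 + d)
U = -100 (U = -19 - 81 = -100)
F = -27/43 (F = 216/(-344) = 216*(-1/344) = -27/43 ≈ -0.62791)
(U + s(-1, 9))*F = (-100 + (9 - 1)/(18 + 9))*(-27/43) = (-100 + 8/27)*(-27/43) = -2692/27*(-27/43) = 2692/43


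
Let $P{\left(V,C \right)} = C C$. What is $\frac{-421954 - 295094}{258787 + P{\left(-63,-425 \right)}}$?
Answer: $- \frac{179262}{109853} \approx -1.6318$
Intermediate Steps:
$P{\left(V,C \right)} = C^{2}$
$\frac{-421954 - 295094}{258787 + P{\left(-63,-425 \right)}} = \frac{-421954 - 295094}{258787 + \left(-425\right)^{2}} = - \frac{717048}{258787 + 180625} = - \frac{717048}{439412} = \left(-717048\right) \frac{1}{439412} = - \frac{179262}{109853}$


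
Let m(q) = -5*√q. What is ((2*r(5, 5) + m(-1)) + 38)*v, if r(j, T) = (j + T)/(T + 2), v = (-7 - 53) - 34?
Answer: -26884/7 + 470*I ≈ -3840.6 + 470.0*I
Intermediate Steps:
v = -94 (v = -60 - 34 = -94)
r(j, T) = (T + j)/(2 + T)
((2*r(5, 5) + m(-1)) + 38)*v = ((2*((5 + 5)/(2 + 5)) - 5*I) + 38)*(-94) = ((2*(10/7) - 5*I) + 38)*(-94) = ((20/7 - 5*I) + 38)*(-94) = (286/7 - 5*I)*(-94) = -26884/7 + 470*I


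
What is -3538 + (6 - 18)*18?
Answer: -3754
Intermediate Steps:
-3538 + (6 - 18)*18 = -3538 - 12*18 = -3538 - 216 = -3754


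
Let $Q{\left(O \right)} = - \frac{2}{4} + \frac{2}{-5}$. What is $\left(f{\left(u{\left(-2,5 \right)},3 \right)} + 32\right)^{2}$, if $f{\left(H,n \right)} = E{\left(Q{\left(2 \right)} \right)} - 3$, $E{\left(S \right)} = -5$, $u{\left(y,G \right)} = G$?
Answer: $576$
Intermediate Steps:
$Q{\left(O \right)} = - \frac{9}{10}$ ($Q{\left(O \right)} = \left(-2\right) \frac{1}{4} + 2 \left(- \frac{1}{5}\right) = - \frac{1}{2} - \frac{2}{5} = - \frac{9}{10}$)
$f{\left(H,n \right)} = -8$ ($f{\left(H,n \right)} = -5 - 3 = -8$)
$\left(f{\left(u{\left(-2,5 \right)},3 \right)} + 32\right)^{2} = \left(-8 + 32\right)^{2} = 24^{2} = 576$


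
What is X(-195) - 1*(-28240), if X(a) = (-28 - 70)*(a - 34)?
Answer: 50682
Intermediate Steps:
X(a) = 3332 - 98*a (X(a) = -98*(-34 + a) = 3332 - 98*a)
X(-195) - 1*(-28240) = (3332 - 98*(-195)) - 1*(-28240) = (3332 + 19110) + 28240 = 22442 + 28240 = 50682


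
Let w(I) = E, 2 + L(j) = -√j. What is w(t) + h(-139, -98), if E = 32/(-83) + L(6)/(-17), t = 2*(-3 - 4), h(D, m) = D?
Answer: -196507/1411 + √6/17 ≈ -139.12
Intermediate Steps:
L(j) = -2 - √j
t = -14 (t = 2*(-7) = -14)
E = -378/1411 + √6/17 (E = 32/(-83) + (-2 - √6)/(-17) = 32*(-1/83) + (-2 - √6)*(-1/17) = -32/83 + (2/17 + √6/17) = -378/1411 + √6/17 ≈ -0.12381)
w(I) = -378/1411 + √6/17
w(t) + h(-139, -98) = (-378/1411 + √6/17) - 139 = -196507/1411 + √6/17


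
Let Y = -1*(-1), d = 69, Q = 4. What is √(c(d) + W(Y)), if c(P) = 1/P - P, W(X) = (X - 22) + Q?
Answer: I*√409377/69 ≈ 9.2728*I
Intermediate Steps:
Y = 1
W(X) = -18 + X (W(X) = (X - 22) + 4 = (-22 + X) + 4 = -18 + X)
√(c(d) + W(Y)) = √((1/69 - 1*69) + (-18 + 1)) = √((1/69 - 69) - 17) = √(-4760/69 - 17) = √(-5933/69) = I*√409377/69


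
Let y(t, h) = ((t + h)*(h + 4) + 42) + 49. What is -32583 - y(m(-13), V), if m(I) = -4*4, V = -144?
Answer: -55074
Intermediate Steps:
m(I) = -16
y(t, h) = 91 + (4 + h)*(h + t) (y(t, h) = ((h + t)*(4 + h) + 42) + 49 = ((4 + h)*(h + t) + 42) + 49 = (42 + (4 + h)*(h + t)) + 49 = 91 + (4 + h)*(h + t))
-32583 - y(m(-13), V) = -32583 - (91 + (-144)² + 4*(-144) + 4*(-16) - 144*(-16)) = -32583 - (91 + 20736 - 576 - 64 + 2304) = -32583 - 1*22491 = -32583 - 22491 = -55074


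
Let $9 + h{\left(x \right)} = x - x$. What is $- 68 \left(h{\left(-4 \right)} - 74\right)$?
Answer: $5644$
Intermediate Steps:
$h{\left(x \right)} = -9$ ($h{\left(x \right)} = -9 + \left(x - x\right) = -9 + 0 = -9$)
$- 68 \left(h{\left(-4 \right)} - 74\right) = - 68 \left(-9 - 74\right) = \left(-68\right) \left(-83\right) = 5644$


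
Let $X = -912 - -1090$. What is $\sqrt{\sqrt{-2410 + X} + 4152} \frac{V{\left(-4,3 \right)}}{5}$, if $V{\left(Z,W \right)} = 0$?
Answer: $0$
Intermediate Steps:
$X = 178$ ($X = -912 + 1090 = 178$)
$\sqrt{\sqrt{-2410 + X} + 4152} \frac{V{\left(-4,3 \right)}}{5} = \sqrt{\sqrt{-2410 + 178} + 4152} \cdot \frac{0}{5} = \sqrt{\sqrt{-2232} + 4152} \cdot 0 \cdot \frac{1}{5} = \sqrt{6 i \sqrt{62} + 4152} \cdot 0 = \sqrt{4152 + 6 i \sqrt{62}} \cdot 0 = 0$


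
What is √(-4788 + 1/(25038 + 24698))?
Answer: I*√2960982613678/24868 ≈ 69.195*I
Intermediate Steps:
√(-4788 + 1/(25038 + 24698)) = √(-4788 + 1/49736) = √(-238135967/49736) = I*√2960982613678/24868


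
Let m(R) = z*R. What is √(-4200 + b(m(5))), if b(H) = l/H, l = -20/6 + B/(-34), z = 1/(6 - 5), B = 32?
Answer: I*√273160590/255 ≈ 64.814*I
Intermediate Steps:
z = 1 (z = 1/1 = 1)
l = -218/51 (l = -20/6 + 32/(-34) = -20*⅙ + 32*(-1/34) = -10/3 - 16/17 = -218/51 ≈ -4.2745)
m(R) = R (m(R) = 1*R = R)
b(H) = -218/(51*H)
√(-4200 + b(m(5))) = √(-4200 - 218/51/5) = √(-4200 - 218/51*⅕) = √(-4200 - 218/255) = √(-1071218/255) = I*√273160590/255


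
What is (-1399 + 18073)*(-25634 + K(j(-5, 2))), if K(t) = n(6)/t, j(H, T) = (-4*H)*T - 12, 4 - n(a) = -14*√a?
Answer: -427418934 + 8337*√6 ≈ -4.2740e+8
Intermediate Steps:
n(a) = 4 + 14*√a (n(a) = 4 - (-14)*√a = 4 + 14*√a)
j(H, T) = -12 - 4*H*T (j(H, T) = -4*H*T - 12 = -12 - 4*H*T)
K(t) = (4 + 14*√6)/t
(-1399 + 18073)*(-25634 + K(j(-5, 2))) = (-1399 + 18073)*(-25634 + 2*(2 + 7*√6)/(-12 - 4*(-5)*2)) = 16674*(-25634 + 2*(2 + 7*√6)/(-12 + 40)) = 16674*(-25634 + 2*(2 + 7*√6)/28) = 16674*(-25634 + 2*(1/28)*(2 + 7*√6)) = 16674*(-25634 + (⅐ + √6/2)) = 16674*(-179437/7 + √6/2) = -427418934 + 8337*√6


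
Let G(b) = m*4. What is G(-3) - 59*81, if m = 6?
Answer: -4755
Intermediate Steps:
G(b) = 24 (G(b) = 6*4 = 24)
G(-3) - 59*81 = 24 - 59*81 = 24 - 4779 = -4755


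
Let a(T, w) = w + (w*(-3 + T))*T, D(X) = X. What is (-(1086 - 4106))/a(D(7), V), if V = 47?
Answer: 3020/1363 ≈ 2.2157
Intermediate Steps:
a(T, w) = w + T*w*(-3 + T)
(-(1086 - 4106))/a(D(7), V) = (-(1086 - 4106))/((47*(1 + 7**2 - 3*7))) = (-1*(-3020))/((47*(1 + 49 - 21))) = 3020/((47*29)) = 3020/1363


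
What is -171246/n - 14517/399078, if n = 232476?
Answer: -332015580/429518783 ≈ -0.77299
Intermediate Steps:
-171246/n - 14517/399078 = -171246/232476 - 14517/399078 = -171246*1/232476 - 14517*1/399078 = -28541/38746 - 1613/44342 = -332015580/429518783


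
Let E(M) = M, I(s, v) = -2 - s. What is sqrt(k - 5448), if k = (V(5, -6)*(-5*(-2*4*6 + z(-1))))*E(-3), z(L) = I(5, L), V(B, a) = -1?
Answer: I*sqrt(4623) ≈ 67.993*I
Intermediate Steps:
z(L) = -7 (z(L) = -2 - 1*5 = -2 - 5 = -7)
k = 825 (k = -(-5)*(-2*4*6 - 7)*(-3) = -(-5)*(-8*6 - 7)*(-3) = -(-5)*(-48 - 7)*(-3) = -(-5)*(-55)*(-3) = -1*275*(-3) = -275*(-3) = 825)
sqrt(k - 5448) = sqrt(825 - 5448) = sqrt(-4623) = I*sqrt(4623)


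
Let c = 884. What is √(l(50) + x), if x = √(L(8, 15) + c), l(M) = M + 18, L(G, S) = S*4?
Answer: 2*√(17 + √59) ≈ 9.9360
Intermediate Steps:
L(G, S) = 4*S
l(M) = 18 + M
x = 4*√59 (x = √(4*15 + 884) = √(60 + 884) = √944 = 4*√59 ≈ 30.725)
√(l(50) + x) = √((18 + 50) + 4*√59) = √(68 + 4*√59)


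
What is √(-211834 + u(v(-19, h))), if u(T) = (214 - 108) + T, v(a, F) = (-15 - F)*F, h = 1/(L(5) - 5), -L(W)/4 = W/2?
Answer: 4*I*√2977411/15 ≈ 460.14*I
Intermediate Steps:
L(W) = -2*W (L(W) = -4*W/2 = -2*W)
h = -1/15 (h = 1/(-2*5 - 5) = 1/(-10 - 5) = 1/(-15) = -1/15 ≈ -0.066667)
v(a, F) = F*(-15 - F)
u(T) = 106 + T
√(-211834 + u(v(-19, h))) = √(-211834 + (106 - 1*(-1/15)*(15 - 1/15))) = √(-211834 + (106 - 1*(-1/15)*224/15)) = √(-211834 + (106 + 224/225)) = √(-211834 + 24074/225) = √(-47638576/225) = 4*I*√2977411/15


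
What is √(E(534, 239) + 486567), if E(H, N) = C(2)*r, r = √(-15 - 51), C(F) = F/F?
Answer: √(486567 + I*√66) ≈ 697.54 + 0.006*I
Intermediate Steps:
C(F) = 1
r = I*√66 (r = √(-66) = I*√66 ≈ 8.124*I)
E(H, N) = I*√66 (E(H, N) = 1*(I*√66) = I*√66)
√(E(534, 239) + 486567) = √(I*√66 + 486567) = √(486567 + I*√66)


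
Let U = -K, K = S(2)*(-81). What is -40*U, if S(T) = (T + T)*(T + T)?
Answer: -51840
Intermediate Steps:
S(T) = 4*T² (S(T) = (2*T)*(2*T) = 4*T²)
K = -1296 (K = (4*2²)*(-81) = (4*4)*(-81) = 16*(-81) = -1296)
U = 1296 (U = -1*(-1296) = 1296)
-40*U = -40*1296 = -51840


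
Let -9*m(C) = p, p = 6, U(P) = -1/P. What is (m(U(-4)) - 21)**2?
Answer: 4225/9 ≈ 469.44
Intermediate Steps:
m(C) = -2/3 (m(C) = -1/9*6 = -2/3)
(m(U(-4)) - 21)**2 = (-2/3 - 21)**2 = (-65/3)**2 = 4225/9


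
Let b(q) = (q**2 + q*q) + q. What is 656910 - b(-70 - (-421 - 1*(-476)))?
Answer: 625785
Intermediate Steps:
b(q) = q + 2*q**2 (b(q) = (q**2 + q**2) + q = 2*q**2 + q = q + 2*q**2)
656910 - b(-70 - (-421 - 1*(-476))) = 656910 - (-70 - (-421 - 1*(-476)))*(1 + 2*(-70 - (-421 - 1*(-476)))) = 656910 - (-70 - (-421 + 476))*(1 + 2*(-70 - (-421 + 476))) = 656910 - (-70 - 1*55)*(1 + 2*(-70 - 1*55)) = 656910 - (-70 - 55)*(1 + 2*(-70 - 55)) = 656910 - (-125)*(1 + 2*(-125)) = 656910 - (-125)*(1 - 250) = 656910 - (-125)*(-249) = 656910 - 1*31125 = 656910 - 31125 = 625785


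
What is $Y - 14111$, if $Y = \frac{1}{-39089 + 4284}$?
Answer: $- \frac{491133356}{34805} \approx -14111.0$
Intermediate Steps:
$Y = - \frac{1}{34805}$ ($Y = \frac{1}{-34805} = - \frac{1}{34805} \approx -2.8732 \cdot 10^{-5}$)
$Y - 14111 = - \frac{1}{34805} - 14111 = - \frac{491133356}{34805}$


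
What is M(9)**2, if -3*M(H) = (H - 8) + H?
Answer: 100/9 ≈ 11.111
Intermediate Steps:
M(H) = 8/3 - 2*H/3 (M(H) = -((H - 8) + H)/3 = -((-8 + H) + H)/3 = -(-8 + 2*H)/3 = 8/3 - 2*H/3)
M(9)**2 = (8/3 - 2/3*9)**2 = (8/3 - 6)**2 = (-10/3)**2 = 100/9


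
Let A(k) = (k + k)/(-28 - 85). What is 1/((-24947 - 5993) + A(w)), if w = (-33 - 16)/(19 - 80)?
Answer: -6893/213269518 ≈ -3.2321e-5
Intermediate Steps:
w = 49/61 (w = -49/(-61) = -49*(-1/61) = 49/61 ≈ 0.80328)
A(k) = -2*k/113 (A(k) = (2*k)/(-113) = (2*k)*(-1/113) = -2*k/113)
1/((-24947 - 5993) + A(w)) = 1/((-24947 - 5993) - 2/113*49/61) = 1/(-30940 - 98/6893) = 1/(-213269518/6893) = -6893/213269518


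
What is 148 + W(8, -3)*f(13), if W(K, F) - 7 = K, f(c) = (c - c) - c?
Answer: -47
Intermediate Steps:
f(c) = -c (f(c) = 0 - c = -c)
W(K, F) = 7 + K
148 + W(8, -3)*f(13) = 148 + (7 + 8)*(-1*13) = 148 + 15*(-13) = 148 - 195 = -47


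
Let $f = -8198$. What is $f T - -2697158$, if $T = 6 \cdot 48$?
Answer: $336134$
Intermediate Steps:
$T = 288$
$f T - -2697158 = \left(-8198\right) 288 - -2697158 = -2361024 + 2697158 = 336134$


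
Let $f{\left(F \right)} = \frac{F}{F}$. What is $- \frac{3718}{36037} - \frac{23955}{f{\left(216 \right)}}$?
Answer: $- \frac{863270053}{36037} \approx -23955.0$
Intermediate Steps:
$f{\left(F \right)} = 1$
$- \frac{3718}{36037} - \frac{23955}{f{\left(216 \right)}} = - \frac{3718}{36037} - \frac{23955}{1} = \left(-3718\right) \frac{1}{36037} - 23955 = - \frac{3718}{36037} - 23955 = - \frac{863270053}{36037}$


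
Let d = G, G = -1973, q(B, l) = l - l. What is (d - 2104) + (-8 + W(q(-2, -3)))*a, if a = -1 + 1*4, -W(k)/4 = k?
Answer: -4101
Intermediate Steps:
q(B, l) = 0
W(k) = -4*k
d = -1973
a = 3 (a = -1 + 4 = 3)
(d - 2104) + (-8 + W(q(-2, -3)))*a = (-1973 - 2104) + (-8 - 4*0)*3 = -4077 + (-8 + 0)*3 = -4077 - 8*3 = -4077 - 24 = -4101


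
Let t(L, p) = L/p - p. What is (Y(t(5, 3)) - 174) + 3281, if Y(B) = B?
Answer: 9317/3 ≈ 3105.7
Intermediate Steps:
t(L, p) = -p + L/p
(Y(t(5, 3)) - 174) + 3281 = ((-1*3 + 5/3) - 174) + 3281 = ((-3 + 5*(1/3)) - 174) + 3281 = ((-3 + 5/3) - 174) + 3281 = (-4/3 - 174) + 3281 = -526/3 + 3281 = 9317/3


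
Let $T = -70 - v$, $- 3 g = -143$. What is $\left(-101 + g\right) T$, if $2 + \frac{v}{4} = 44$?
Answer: $\frac{38080}{3} \approx 12693.0$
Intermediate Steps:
$v = 168$ ($v = -8 + 4 \cdot 44 = -8 + 176 = 168$)
$g = \frac{143}{3}$ ($g = \left(- \frac{1}{3}\right) \left(-143\right) = \frac{143}{3} \approx 47.667$)
$T = -238$ ($T = -70 - 168 = -238$)
$\left(-101 + g\right) T = \left(-101 + \frac{143}{3}\right) \left(-238\right) = \left(- \frac{160}{3}\right) \left(-238\right) = \frac{38080}{3}$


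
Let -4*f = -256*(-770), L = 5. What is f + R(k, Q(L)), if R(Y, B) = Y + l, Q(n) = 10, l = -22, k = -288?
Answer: -49590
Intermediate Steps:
f = -49280 (f = -(-64)*(-770) = -1/4*197120 = -49280)
R(Y, B) = -22 + Y (R(Y, B) = Y - 22 = -22 + Y)
f + R(k, Q(L)) = -49280 + (-22 - 288) = -49280 - 310 = -49590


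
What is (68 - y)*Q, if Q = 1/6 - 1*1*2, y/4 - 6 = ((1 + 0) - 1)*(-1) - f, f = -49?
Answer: 836/3 ≈ 278.67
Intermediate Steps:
y = 220 (y = 24 + 4*(((1 + 0) - 1)*(-1) - 1*(-49)) = 24 + 4*((1 - 1)*(-1) + 49) = 24 + 4*(0*(-1) + 49) = 24 + 4*(0 + 49) = 24 + 4*49 = 24 + 196 = 220)
Q = -11/6 (Q = ⅙ - 2 = -11/6 ≈ -1.8333)
(68 - y)*Q = (68 - 1*220)*(-11/6) = (68 - 220)*(-11/6) = -152*(-11/6) = 836/3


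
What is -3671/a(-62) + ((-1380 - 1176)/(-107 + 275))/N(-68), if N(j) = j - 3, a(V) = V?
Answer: 12895/217 ≈ 59.424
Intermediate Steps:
N(j) = -3 + j
-3671/a(-62) + ((-1380 - 1176)/(-107 + 275))/N(-68) = -3671/(-62) + ((-1380 - 1176)/(-107 + 275))/(-3 - 68) = -3671*(-1/62) - 2556/168/(-71) = 3671/62 - 2556*1/168*(-1/71) = 3671/62 - 213/14*(-1/71) = 3671/62 + 3/14 = 12895/217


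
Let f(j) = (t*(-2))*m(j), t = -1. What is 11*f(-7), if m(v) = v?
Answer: -154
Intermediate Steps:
f(j) = 2*j (f(j) = (-1*(-2))*j = 2*j)
11*f(-7) = 11*(2*(-7)) = 11*(-14) = -154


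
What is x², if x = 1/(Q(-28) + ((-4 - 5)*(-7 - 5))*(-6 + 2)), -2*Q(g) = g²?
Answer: 1/678976 ≈ 1.4728e-6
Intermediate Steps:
Q(g) = -g²/2
x = -1/824 (x = 1/(-½*(-28)² + ((-4 - 5)*(-7 - 5))*(-6 + 2)) = 1/(-½*784 - 9*(-12)*(-4)) = 1/(-392 + 108*(-4)) = 1/(-392 - 432) = 1/(-824) = -1/824 ≈ -0.0012136)
x² = (-1/824)² = 1/678976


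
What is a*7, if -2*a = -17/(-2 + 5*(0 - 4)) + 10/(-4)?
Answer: 133/22 ≈ 6.0455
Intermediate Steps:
a = 19/22 (a = -(-17/(-2 + 5*(0 - 4)) + 10/(-4))/2 = -(-17/(-2 + 5*(-4)) + 10*(-1/4))/2 = -(-17/(-2 - 20) - 5/2)/2 = -(-17/(-22) - 5/2)/2 = -(-17*(-1/22) - 5/2)/2 = -(17/22 - 5/2)/2 = -1/2*(-19/11) = 19/22 ≈ 0.86364)
a*7 = (19/22)*7 = 133/22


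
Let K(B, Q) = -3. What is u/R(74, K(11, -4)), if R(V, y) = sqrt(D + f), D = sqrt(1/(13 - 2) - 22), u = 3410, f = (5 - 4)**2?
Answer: 3410*sqrt(11)/sqrt(11 + I*sqrt(2651)) ≈ 1211.8 - 980.27*I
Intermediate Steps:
f = 1 (f = 1**2 = 1)
D = I*sqrt(2651)/11 (D = sqrt(1/11 - 22) = sqrt(-241/11) = I*sqrt(2651)/11 ≈ 4.6807*I)
R(V, y) = sqrt(1 + I*sqrt(2651)/11) (R(V, y) = sqrt(I*sqrt(2651)/11 + 1) = sqrt(1 + I*sqrt(2651)/11))
u/R(74, K(11, -4)) = 3410/((sqrt(121 + 11*I*sqrt(2651))/11)) = 3410*(11/sqrt(121 + 11*I*sqrt(2651))) = 37510/sqrt(121 + 11*I*sqrt(2651))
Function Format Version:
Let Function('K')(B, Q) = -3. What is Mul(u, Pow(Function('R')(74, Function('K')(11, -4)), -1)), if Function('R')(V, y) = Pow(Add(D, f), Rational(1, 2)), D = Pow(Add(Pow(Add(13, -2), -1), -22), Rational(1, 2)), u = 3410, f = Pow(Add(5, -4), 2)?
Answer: Mul(3410, Pow(11, Rational(1, 2)), Pow(Add(11, Mul(I, Pow(2651, Rational(1, 2)))), Rational(-1, 2))) ≈ Add(1211.8, Mul(-980.27, I))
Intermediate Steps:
f = 1 (f = Pow(1, 2) = 1)
D = Mul(Rational(1, 11), I, Pow(2651, Rational(1, 2))) (D = Pow(Add(Pow(11, -1), -22), Rational(1, 2)) = Pow(Add(Rational(1, 11), -22), Rational(1, 2)) = Pow(Rational(-241, 11), Rational(1, 2)) = Mul(Rational(1, 11), I, Pow(2651, Rational(1, 2))) ≈ Mul(4.6807, I))
Function('R')(V, y) = Pow(Add(1, Mul(Rational(1, 11), I, Pow(2651, Rational(1, 2)))), Rational(1, 2)) (Function('R')(V, y) = Pow(Add(Mul(Rational(1, 11), I, Pow(2651, Rational(1, 2))), 1), Rational(1, 2)) = Pow(Add(1, Mul(Rational(1, 11), I, Pow(2651, Rational(1, 2)))), Rational(1, 2)))
Mul(u, Pow(Function('R')(74, Function('K')(11, -4)), -1)) = Mul(3410, Pow(Mul(Rational(1, 11), Pow(Add(121, Mul(11, I, Pow(2651, Rational(1, 2)))), Rational(1, 2))), -1)) = Mul(3410, Mul(11, Pow(Add(121, Mul(11, I, Pow(2651, Rational(1, 2)))), Rational(-1, 2)))) = Mul(37510, Pow(Add(121, Mul(11, I, Pow(2651, Rational(1, 2)))), Rational(-1, 2)))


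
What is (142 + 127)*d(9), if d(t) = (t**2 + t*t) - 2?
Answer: 43040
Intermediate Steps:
d(t) = -2 + 2*t**2 (d(t) = (t**2 + t**2) - 2 = 2*t**2 - 2 = -2 + 2*t**2)
(142 + 127)*d(9) = (142 + 127)*(-2 + 2*9**2) = 269*(-2 + 2*81) = 269*(-2 + 162) = 269*160 = 43040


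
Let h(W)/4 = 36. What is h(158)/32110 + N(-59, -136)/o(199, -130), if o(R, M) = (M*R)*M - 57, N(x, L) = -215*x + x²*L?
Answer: -7154897109/53993655365 ≈ -0.13251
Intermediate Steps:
h(W) = 144 (h(W) = 4*36 = 144)
N(x, L) = -215*x + L*x²
o(R, M) = -57 + R*M² (o(R, M) = R*M² - 57 = -57 + R*M²)
h(158)/32110 + N(-59, -136)/o(199, -130) = 144/32110 + (-59*(-215 - 136*(-59)))/(-57 + 199*(-130)²) = 144*(1/32110) + (-59*(-215 + 8024))/(-57 + 199*16900) = 72/16055 + (-59*7809)/(-57 + 3363100) = 72/16055 - 460731/3363043 = -7154897109/53993655365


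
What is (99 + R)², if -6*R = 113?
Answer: 231361/36 ≈ 6426.7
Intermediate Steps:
R = -113/6 (R = -⅙*113 = -113/6 ≈ -18.833)
(99 + R)² = (99 - 113/6)² = (481/6)² = 231361/36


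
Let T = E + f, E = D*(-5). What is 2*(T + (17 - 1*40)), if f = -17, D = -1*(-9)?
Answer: -170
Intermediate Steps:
D = 9
E = -45 (E = 9*(-5) = -45)
T = -62 (T = -45 - 17 = -62)
2*(T + (17 - 1*40)) = 2*(-62 + (17 - 1*40)) = 2*(-62 + (17 - 40)) = 2*(-62 - 23) = 2*(-85) = -170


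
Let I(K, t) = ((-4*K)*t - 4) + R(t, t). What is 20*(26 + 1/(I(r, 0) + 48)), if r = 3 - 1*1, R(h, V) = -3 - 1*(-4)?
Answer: 4684/9 ≈ 520.44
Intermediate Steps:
R(h, V) = 1 (R(h, V) = -3 + 4 = 1)
r = 2 (r = 3 - 1 = 2)
I(K, t) = -3 - 4*K*t (I(K, t) = ((-4*K)*t - 4) + 1 = (-4*K*t - 4) + 1 = (-4 - 4*K*t) + 1 = -3 - 4*K*t)
20*(26 + 1/(I(r, 0) + 48)) = 20*(26 + 1/((-3 - 4*2*0) + 48)) = 20*(26 + 1/((-3 + 0) + 48)) = 20*(26 + 1/(-3 + 48)) = 20*(26 + 1/45) = 20*(1171/45) = 4684/9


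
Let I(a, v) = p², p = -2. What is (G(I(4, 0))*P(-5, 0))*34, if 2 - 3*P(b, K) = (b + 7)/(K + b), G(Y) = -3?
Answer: -408/5 ≈ -81.600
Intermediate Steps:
I(a, v) = 4 (I(a, v) = (-2)² = 4)
P(b, K) = ⅔ - (7 + b)/(3*(K + b)) (P(b, K) = ⅔ - (b + 7)/(3*(K + b)) = ⅔ - (7 + b)/(3*(K + b)))
(G(I(4, 0))*P(-5, 0))*34 = -(-7 - 5 + 2*0)/(0 - 5)*34 = -(-7 - 5 + 0)/(-5)*34 = -(-1)*(-12)/5*34 = -3*⅘*34 = -12/5*34 = -408/5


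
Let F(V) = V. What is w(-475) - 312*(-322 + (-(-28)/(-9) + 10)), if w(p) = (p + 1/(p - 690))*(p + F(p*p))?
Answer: -74686841888/699 ≈ -1.0685e+8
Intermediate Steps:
w(p) = (p + p**2)*(p + 1/(-690 + p)) (w(p) = (p + 1/(p - 690))*(p + p*p) = (p + 1/(-690 + p))*(p + p**2) = (p + p**2)*(p + 1/(-690 + p)))
w(-475) - 312*(-322 + (-(-28)/(-9) + 10)) = -475*(1 + (-475)**3 - 689*(-475) - 689*(-475)**2)/(-690 - 475) - 312*(-322 + (-(-28)/(-9) + 10)) = -475*(1 - 107171875 + 327275 - 689*225625)/(-1165) - 312*(-322 + (-(-28)*(-1)/9 + 10)) = -475*(-1/1165)*(1 - 107171875 + 327275 - 155455625) - 312*(-322 + (-4*7/9 + 10)) = -475*(-1/1165)*(-262300224) - 312*(-322 + (-28/9 + 10)) = -24918521280/233 - 312*(-322 + 62/9) = -24918521280/233 - 312*(-2836)/9 = -24918521280/233 - 1*(-294944/3) = -24918521280/233 + 294944/3 = -74686841888/699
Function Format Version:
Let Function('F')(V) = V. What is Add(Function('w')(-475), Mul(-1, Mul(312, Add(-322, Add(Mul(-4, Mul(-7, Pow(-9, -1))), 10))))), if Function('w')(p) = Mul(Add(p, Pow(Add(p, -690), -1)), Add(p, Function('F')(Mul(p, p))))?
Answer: Rational(-74686841888, 699) ≈ -1.0685e+8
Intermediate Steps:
Function('w')(p) = Mul(Add(p, Pow(p, 2)), Add(p, Pow(Add(-690, p), -1))) (Function('w')(p) = Mul(Add(p, Pow(Add(p, -690), -1)), Add(p, Mul(p, p))) = Mul(Add(p, Pow(Add(-690, p), -1)), Add(p, Pow(p, 2))) = Mul(Add(p, Pow(p, 2)), Add(p, Pow(Add(-690, p), -1))))
Add(Function('w')(-475), Mul(-1, Mul(312, Add(-322, Add(Mul(-4, Mul(-7, Pow(-9, -1))), 10))))) = Add(Mul(-475, Pow(Add(-690, -475), -1), Add(1, Pow(-475, 3), Mul(-689, -475), Mul(-689, Pow(-475, 2)))), Mul(-1, Mul(312, Add(-322, Add(Mul(-4, Mul(-7, Pow(-9, -1))), 10))))) = Add(Mul(-475, Pow(-1165, -1), Add(1, -107171875, 327275, Mul(-689, 225625))), Mul(-1, Mul(312, Add(-322, Add(Mul(-4, Mul(-7, Rational(-1, 9))), 10))))) = Add(Mul(-475, Rational(-1, 1165), Add(1, -107171875, 327275, -155455625)), Mul(-1, Mul(312, Add(-322, Add(Mul(-4, Rational(7, 9)), 10))))) = Add(Mul(-475, Rational(-1, 1165), -262300224), Mul(-1, Mul(312, Add(-322, Add(Rational(-28, 9), 10))))) = Add(Rational(-24918521280, 233), Mul(-1, Mul(312, Add(-322, Rational(62, 9))))) = Add(Rational(-24918521280, 233), Mul(-1, Mul(312, Rational(-2836, 9)))) = Add(Rational(-24918521280, 233), Mul(-1, Rational(-294944, 3))) = Add(Rational(-24918521280, 233), Rational(294944, 3)) = Rational(-74686841888, 699)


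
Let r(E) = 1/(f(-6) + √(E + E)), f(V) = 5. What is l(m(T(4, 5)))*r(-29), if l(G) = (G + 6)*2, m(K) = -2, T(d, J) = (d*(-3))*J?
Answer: 40/83 - 8*I*√58/83 ≈ 0.48193 - 0.73405*I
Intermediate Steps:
T(d, J) = -3*J*d (T(d, J) = (-3*d)*J = -3*J*d)
l(G) = 12 + 2*G (l(G) = (6 + G)*2 = 12 + 2*G)
r(E) = 1/(5 + √2*√E) (r(E) = 1/(5 + √(E + E)) = 1/(5 + √(2*E)) = 1/(5 + √2*√E))
l(m(T(4, 5)))*r(-29) = (12 + 2*(-2))/(5 + √2*√(-29)) = (12 - 4)/(5 + √2*(I*√29)) = 8/(5 + I*√58)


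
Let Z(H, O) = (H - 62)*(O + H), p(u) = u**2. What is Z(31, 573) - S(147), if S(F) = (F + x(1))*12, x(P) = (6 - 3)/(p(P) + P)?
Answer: -20506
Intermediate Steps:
Z(H, O) = (-62 + H)*(H + O)
x(P) = 3/(P + P**2) (x(P) = (6 - 3)/(P**2 + P) = 3/(P + P**2))
S(F) = 18 + 12*F (S(F) = (F + 3/(1*(1 + 1)))*12 = (F + 3*1/2)*12 = (F + 3*1*(1/2))*12 = (F + 3/2)*12 = (3/2 + F)*12 = 18 + 12*F)
Z(31, 573) - S(147) = (31**2 - 62*31 - 62*573 + 31*573) - (18 + 12*147) = (961 - 1922 - 35526 + 17763) - (18 + 1764) = -18724 - 1*1782 = -18724 - 1782 = -20506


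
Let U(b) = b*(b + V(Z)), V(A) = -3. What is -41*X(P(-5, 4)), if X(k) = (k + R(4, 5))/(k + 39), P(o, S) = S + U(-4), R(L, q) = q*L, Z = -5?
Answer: -2132/71 ≈ -30.028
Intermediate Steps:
U(b) = b*(-3 + b) (U(b) = b*(b - 3) = b*(-3 + b))
R(L, q) = L*q
P(o, S) = 28 + S (P(o, S) = S - 4*(-3 - 4) = S - 4*(-7) = S + 28 = 28 + S)
X(k) = (20 + k)/(39 + k) (X(k) = (k + 4*5)/(k + 39) = (k + 20)/(39 + k) = (20 + k)/(39 + k))
-41*X(P(-5, 4)) = -41*(20 + (28 + 4))/(39 + (28 + 4)) = -41*(20 + 32)/(39 + 32) = -41*52/71 = -2132/71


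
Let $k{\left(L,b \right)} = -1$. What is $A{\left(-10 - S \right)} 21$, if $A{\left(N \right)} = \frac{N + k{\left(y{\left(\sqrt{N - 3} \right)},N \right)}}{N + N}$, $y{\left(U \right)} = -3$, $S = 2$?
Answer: $\frac{91}{8} \approx 11.375$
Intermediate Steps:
$A{\left(N \right)} = \frac{-1 + N}{2 N}$ ($A{\left(N \right)} = \frac{N - 1}{N + N} = \frac{-1 + N}{2 N}$)
$A{\left(-10 - S \right)} 21 = \frac{-1 - 12}{2 \left(-10 - 2\right)} 21 = \frac{-1 - 12}{2 \left(-12\right)} 21 = \frac{1}{2} \left(- \frac{1}{12}\right) \left(-13\right) 21 = \frac{13}{24} \cdot 21 = \frac{91}{8}$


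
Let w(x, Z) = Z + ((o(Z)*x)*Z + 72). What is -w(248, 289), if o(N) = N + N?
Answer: -41426777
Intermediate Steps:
o(N) = 2*N
w(x, Z) = 72 + Z + 2*x*Z**2 (w(x, Z) = Z + (((2*Z)*x)*Z + 72) = Z + ((2*Z*x)*Z + 72) = Z + (2*x*Z**2 + 72) = Z + (72 + 2*x*Z**2) = 72 + Z + 2*x*Z**2)
-w(248, 289) = -(72 + 289 + 2*248*289**2) = -(72 + 289 + 2*248*83521) = -(72 + 289 + 41426416) = -1*41426777 = -41426777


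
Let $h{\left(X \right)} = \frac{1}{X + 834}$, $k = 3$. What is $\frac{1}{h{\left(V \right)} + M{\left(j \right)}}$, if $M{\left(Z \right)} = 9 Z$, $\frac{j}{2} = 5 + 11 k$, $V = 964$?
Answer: $\frac{1798}{1229833} \approx 0.001462$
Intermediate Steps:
$j = 76$ ($j = 2 \left(5 + 11 \cdot 3\right) = 2 \left(5 + 33\right) = 2 \cdot 38 = 76$)
$h{\left(X \right)} = \frac{1}{834 + X}$
$\frac{1}{h{\left(V \right)} + M{\left(j \right)}} = \frac{1}{\frac{1}{834 + 964} + 9 \cdot 76} = \frac{1}{\frac{1}{1798} + 684} = \frac{1}{\frac{1229833}{1798}} = \frac{1798}{1229833}$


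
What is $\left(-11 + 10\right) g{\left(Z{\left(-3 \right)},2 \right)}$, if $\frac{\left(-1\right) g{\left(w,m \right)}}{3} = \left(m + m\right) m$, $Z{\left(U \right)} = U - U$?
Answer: $24$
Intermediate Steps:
$Z{\left(U \right)} = 0$
$g{\left(w,m \right)} = - 6 m^{2}$ ($g{\left(w,m \right)} = - 3 \left(m + m\right) m = - 3 \cdot 2 m m = - 3 \cdot 2 m^{2} = - 6 m^{2}$)
$\left(-11 + 10\right) g{\left(Z{\left(-3 \right)},2 \right)} = \left(-11 + 10\right) \left(- 6 \cdot 2^{2}\right) = - \left(-6\right) 4 = \left(-1\right) \left(-24\right) = 24$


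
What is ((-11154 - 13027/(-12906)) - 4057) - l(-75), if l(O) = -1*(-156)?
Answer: -198313475/12906 ≈ -15366.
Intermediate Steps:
l(O) = 156
((-11154 - 13027/(-12906)) - 4057) - l(-75) = ((-11154 - 13027/(-12906)) - 4057) - 1*156 = ((-11154 - 13027*(-1/12906)) - 4057) - 156 = ((-11154 + 13027/12906) - 4057) - 156 = (-143940497/12906 - 4057) - 156 = -196300139/12906 - 156 = -198313475/12906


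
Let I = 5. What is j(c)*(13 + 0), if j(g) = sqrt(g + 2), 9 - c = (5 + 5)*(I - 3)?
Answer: 39*I ≈ 39.0*I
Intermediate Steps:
c = -11 (c = 9 - (5 + 5)*(5 - 3) = 9 - 10*2 = 9 - 1*20 = 9 - 20 = -11)
j(g) = sqrt(2 + g)
j(c)*(13 + 0) = sqrt(2 - 11)*(13 + 0) = sqrt(-9)*13 = (3*I)*13 = 39*I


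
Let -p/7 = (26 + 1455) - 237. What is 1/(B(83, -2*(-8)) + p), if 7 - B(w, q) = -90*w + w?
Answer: -1/1314 ≈ -0.00076103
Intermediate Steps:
p = -8708 (p = -7*((26 + 1455) - 237) = -7*(1481 - 237) = -7*1244 = -8708)
B(w, q) = 7 + 89*w (B(w, q) = 7 - (-90*w + w) = 7 - (-89)*w = 7 + 89*w)
1/(B(83, -2*(-8)) + p) = 1/((7 + 89*83) - 8708) = 1/((7 + 7387) - 8708) = 1/(7394 - 8708) = 1/(-1314) = -1/1314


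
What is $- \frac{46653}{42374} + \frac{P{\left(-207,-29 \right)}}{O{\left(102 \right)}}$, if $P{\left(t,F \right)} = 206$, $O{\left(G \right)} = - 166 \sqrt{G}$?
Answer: $- \frac{46653}{42374} - \frac{103 \sqrt{102}}{8466} \approx -1.2239$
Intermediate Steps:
$- \frac{46653}{42374} + \frac{P{\left(-207,-29 \right)}}{O{\left(102 \right)}} = - \frac{46653}{42374} + \frac{206}{\left(-166\right) \sqrt{102}} = \left(-46653\right) \frac{1}{42374} + 206 \left(- \frac{\sqrt{102}}{16932}\right) = - \frac{46653}{42374} - \frac{103 \sqrt{102}}{8466}$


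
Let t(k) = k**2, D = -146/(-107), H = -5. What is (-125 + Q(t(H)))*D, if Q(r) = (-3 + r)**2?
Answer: 52414/107 ≈ 489.85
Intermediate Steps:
D = 146/107 (D = -146*(-1/107) = 146/107 ≈ 1.3645)
(-125 + Q(t(H)))*D = (-125 + (-3 + (-5)**2)**2)*(146/107) = (-125 + (-3 + 25)**2)*(146/107) = (-125 + 22**2)*(146/107) = (-125 + 484)*(146/107) = 359*(146/107) = 52414/107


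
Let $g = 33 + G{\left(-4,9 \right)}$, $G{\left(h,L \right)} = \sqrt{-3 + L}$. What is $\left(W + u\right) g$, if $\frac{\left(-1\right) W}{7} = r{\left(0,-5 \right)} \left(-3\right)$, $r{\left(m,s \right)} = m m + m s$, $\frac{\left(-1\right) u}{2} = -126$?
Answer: $8316 + 252 \sqrt{6} \approx 8933.3$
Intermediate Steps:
$u = 252$ ($u = \left(-2\right) \left(-126\right) = 252$)
$r{\left(m,s \right)} = m^{2} + m s$
$g = 33 + \sqrt{6}$ ($g = 33 + \sqrt{-3 + 9} = 33 + \sqrt{6} \approx 35.449$)
$W = 0$ ($W = - 7 \cdot 0 \left(0 - 5\right) \left(-3\right) = - 7 \cdot 0 \left(-5\right) \left(-3\right) = - 7 \cdot 0 \left(-3\right) = \left(-7\right) 0 = 0$)
$\left(W + u\right) g = \left(0 + 252\right) \left(33 + \sqrt{6}\right) = 252 \left(33 + \sqrt{6}\right) = 8316 + 252 \sqrt{6}$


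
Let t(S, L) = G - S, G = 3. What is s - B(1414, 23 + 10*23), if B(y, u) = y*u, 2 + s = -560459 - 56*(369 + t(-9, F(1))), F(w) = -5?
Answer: -939539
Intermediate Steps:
t(S, L) = 3 - S
s = -581797 (s = -2 + (-560459 - 56*(369 + (3 - 1*(-9)))) = -2 + (-560459 - 56*(369 + (3 + 9))) = -2 + (-560459 - 56*(369 + 12)) = -2 + (-560459 - 56*381) = -2 + (-560459 - 1*21336) = -2 + (-560459 - 21336) = -2 - 581795 = -581797)
B(y, u) = u*y
s - B(1414, 23 + 10*23) = -581797 - (23 + 10*23)*1414 = -581797 - (23 + 230)*1414 = -581797 - 253*1414 = -581797 - 1*357742 = -581797 - 357742 = -939539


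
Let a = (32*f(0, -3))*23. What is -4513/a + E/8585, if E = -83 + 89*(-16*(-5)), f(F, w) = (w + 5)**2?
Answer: -18027177/25274240 ≈ -0.71326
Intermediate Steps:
f(F, w) = (5 + w)**2
E = 7037 (E = -83 + 89*80 = -83 + 7120 = 7037)
a = 2944 (a = (32*(5 - 3)**2)*23 = (32*2**2)*23 = (32*4)*23 = 128*23 = 2944)
-4513/a + E/8585 = -4513/2944 + 7037/8585 = -18027177/25274240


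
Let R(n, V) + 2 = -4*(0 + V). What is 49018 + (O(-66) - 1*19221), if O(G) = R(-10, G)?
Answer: 30059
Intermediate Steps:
R(n, V) = -2 - 4*V (R(n, V) = -2 - 4*(0 + V) = -2 - 4*V)
O(G) = -2 - 4*G
49018 + (O(-66) - 1*19221) = 49018 + ((-2 - 4*(-66)) - 1*19221) = 49018 + ((-2 + 264) - 19221) = 49018 + (262 - 19221) = 49018 - 18959 = 30059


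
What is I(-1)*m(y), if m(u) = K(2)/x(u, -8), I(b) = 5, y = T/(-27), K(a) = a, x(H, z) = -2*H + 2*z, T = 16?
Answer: -27/40 ≈ -0.67500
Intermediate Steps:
y = -16/27 (y = 16/(-27) = 16*(-1/27) = -16/27 ≈ -0.59259)
m(u) = 2/(-16 - 2*u) (m(u) = 2/(-2*u + 2*(-8)) = 2/(-2*u - 16) = 2/(-16 - 2*u))
I(-1)*m(y) = 5*(-1/(8 - 16/27)) = 5*(-1/200/27) = 5*(-1*27/200) = 5*(-27/200) = -27/40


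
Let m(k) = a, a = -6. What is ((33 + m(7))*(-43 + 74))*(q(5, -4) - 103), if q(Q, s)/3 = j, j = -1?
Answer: -88722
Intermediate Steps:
q(Q, s) = -3 (q(Q, s) = 3*(-1) = -3)
m(k) = -6
((33 + m(7))*(-43 + 74))*(q(5, -4) - 103) = ((33 - 6)*(-43 + 74))*(-3 - 103) = (27*31)*(-106) = 837*(-106) = -88722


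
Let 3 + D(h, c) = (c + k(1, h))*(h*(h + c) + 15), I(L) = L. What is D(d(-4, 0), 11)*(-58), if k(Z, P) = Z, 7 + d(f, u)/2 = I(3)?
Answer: 6438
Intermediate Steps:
d(f, u) = -8 (d(f, u) = -14 + 2*3 = -14 + 6 = -8)
D(h, c) = -3 + (1 + c)*(15 + h*(c + h)) (D(h, c) = -3 + (c + 1)*(h*(h + c) + 15) = -3 + (1 + c)*(h*(c + h) + 15) = -3 + (1 + c)*(15 + h*(c + h)))
D(d(-4, 0), 11)*(-58) = (12 + (-8)² + 15*11 + 11*(-8) + 11*(-8)² - 8*11²)*(-58) = (12 + 64 + 165 - 88 + 11*64 - 8*121)*(-58) = (12 + 64 + 165 - 88 + 704 - 968)*(-58) = -111*(-58) = 6438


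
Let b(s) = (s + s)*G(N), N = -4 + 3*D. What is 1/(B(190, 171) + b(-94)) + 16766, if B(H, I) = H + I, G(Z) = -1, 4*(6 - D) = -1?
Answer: 9204535/549 ≈ 16766.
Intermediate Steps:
D = 25/4 (D = 6 - ¼*(-1) = 6 + ¼ = 25/4 ≈ 6.2500)
N = 59/4 (N = -4 + 3*(25/4) = -4 + 75/4 = 59/4 ≈ 14.750)
b(s) = -2*s (b(s) = (s + s)*(-1) = (2*s)*(-1) = -2*s)
1/(B(190, 171) + b(-94)) + 16766 = 1/((190 + 171) - 2*(-94)) + 16766 = 1/(361 + 188) + 16766 = 1/549 + 16766 = 9204535/549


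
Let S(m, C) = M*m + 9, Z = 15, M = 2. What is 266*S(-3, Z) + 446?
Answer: 1244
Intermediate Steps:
S(m, C) = 9 + 2*m (S(m, C) = 2*m + 9 = 9 + 2*m)
266*S(-3, Z) + 446 = 266*(9 + 2*(-3)) + 446 = 266*(9 - 6) + 446 = 266*3 + 446 = 798 + 446 = 1244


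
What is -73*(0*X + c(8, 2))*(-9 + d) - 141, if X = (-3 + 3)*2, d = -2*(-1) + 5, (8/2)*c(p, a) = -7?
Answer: -793/2 ≈ -396.50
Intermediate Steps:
c(p, a) = -7/4 (c(p, a) = (¼)*(-7) = -7/4)
d = 7 (d = 2 + 5 = 7)
X = 0 (X = 0*2 = 0)
-73*(0*X + c(8, 2))*(-9 + d) - 141 = -73*(0*0 - 7/4)*(-9 + 7) - 141 = -73*(0 - 7/4)*(-2) - 141 = -(-511)*(-2)/4 - 141 = -73*7/2 - 141 = -511/2 - 141 = -793/2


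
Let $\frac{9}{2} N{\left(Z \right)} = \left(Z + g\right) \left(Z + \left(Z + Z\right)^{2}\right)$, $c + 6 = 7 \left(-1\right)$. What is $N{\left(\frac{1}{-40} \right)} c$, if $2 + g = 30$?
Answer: $\frac{14547}{8000} \approx 1.8184$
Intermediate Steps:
$g = 28$ ($g = -2 + 30 = 28$)
$c = -13$ ($c = -6 + 7 \left(-1\right) = -6 - 7 = -13$)
$N{\left(Z \right)} = \frac{2 \left(28 + Z\right) \left(Z + 4 Z^{2}\right)}{9}$ ($N{\left(Z \right)} = \frac{2 \left(Z + 28\right) \left(Z + \left(Z + Z\right)^{2}\right)}{9} = \frac{2 \left(28 + Z\right) \left(Z + \left(2 Z\right)^{2}\right)}{9} = \frac{2 \left(28 + Z\right) \left(Z + 4 Z^{2}\right)}{9}$)
$N{\left(\frac{1}{-40} \right)} c = \frac{2 \left(28 + 4 \left(\frac{1}{-40}\right)^{2} + \frac{113}{-40}\right)}{9 \left(-40\right)} \left(-13\right) = \frac{2}{9} \left(- \frac{1}{40}\right) \left(28 + 4 \left(- \frac{1}{40}\right)^{2} + 113 \left(- \frac{1}{40}\right)\right) \left(-13\right) = \frac{2}{9} \left(- \frac{1}{40}\right) \left(28 + 4 \cdot \frac{1}{1600} - \frac{113}{40}\right) \left(-13\right) = \frac{2}{9} \left(- \frac{1}{40}\right) \left(28 + \frac{1}{400} - \frac{113}{40}\right) \left(-13\right) = \frac{2}{9} \left(- \frac{1}{40}\right) \frac{10071}{400} \left(-13\right) = \left(- \frac{1119}{8000}\right) \left(-13\right) = \frac{14547}{8000}$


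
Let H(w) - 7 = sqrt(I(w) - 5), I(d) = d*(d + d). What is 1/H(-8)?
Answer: -7/74 + sqrt(123)/74 ≈ 0.055278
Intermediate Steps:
I(d) = 2*d**2 (I(d) = d*(2*d) = 2*d**2)
H(w) = 7 + sqrt(-5 + 2*w**2) (H(w) = 7 + sqrt(2*w**2 - 5) = 7 + sqrt(-5 + 2*w**2))
1/H(-8) = 1/(7 + sqrt(-5 + 2*(-8)**2)) = 1/(7 + sqrt(-5 + 2*64)) = 1/(7 + sqrt(-5 + 128)) = 1/(7 + sqrt(123))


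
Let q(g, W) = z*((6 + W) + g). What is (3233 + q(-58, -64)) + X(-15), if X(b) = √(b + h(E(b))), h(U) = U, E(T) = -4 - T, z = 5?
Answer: 2653 + 2*I ≈ 2653.0 + 2.0*I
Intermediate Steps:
q(g, W) = 30 + 5*W + 5*g (q(g, W) = 5*((6 + W) + g) = 5*(6 + W + g) = 30 + 5*W + 5*g)
X(b) = 2*I (X(b) = √(b + (-4 - b)) = √(-4) = 2*I)
(3233 + q(-58, -64)) + X(-15) = (3233 + (30 + 5*(-64) + 5*(-58))) + 2*I = (3233 + (30 - 320 - 290)) + 2*I = (3233 - 580) + 2*I = 2653 + 2*I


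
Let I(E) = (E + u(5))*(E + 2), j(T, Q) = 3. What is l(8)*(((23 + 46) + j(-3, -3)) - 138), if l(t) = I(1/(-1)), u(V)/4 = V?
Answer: -1254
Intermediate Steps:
u(V) = 4*V
I(E) = (2 + E)*(20 + E) (I(E) = (E + 4*5)*(E + 2) = (E + 20)*(2 + E) = (20 + E)*(2 + E) = (2 + E)*(20 + E))
l(t) = 19 (l(t) = 40 + (1/(-1))**2 + 22/(-1) = 40 + (-1)**2 + 22*(-1) = 40 + 1 - 22 = 19)
l(8)*(((23 + 46) + j(-3, -3)) - 138) = 19*(((23 + 46) + 3) - 138) = 19*((69 + 3) - 138) = 19*(72 - 138) = 19*(-66) = -1254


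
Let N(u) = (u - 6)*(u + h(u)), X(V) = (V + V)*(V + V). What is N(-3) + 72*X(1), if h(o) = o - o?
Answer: 315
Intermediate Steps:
X(V) = 4*V² (X(V) = (2*V)*(2*V) = 4*V²)
h(o) = 0
N(u) = u*(-6 + u) (N(u) = (u - 6)*(u + 0) = (-6 + u)*u = u*(-6 + u))
N(-3) + 72*X(1) = -3*(-6 - 3) + 72*(4*1²) = -3*(-9) + 72*(4*1) = 27 + 72*4 = 27 + 288 = 315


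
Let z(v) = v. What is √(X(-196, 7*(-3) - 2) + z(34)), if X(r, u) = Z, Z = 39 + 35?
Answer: 6*√3 ≈ 10.392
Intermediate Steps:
Z = 74
X(r, u) = 74
√(X(-196, 7*(-3) - 2) + z(34)) = √(74 + 34) = √108 = 6*√3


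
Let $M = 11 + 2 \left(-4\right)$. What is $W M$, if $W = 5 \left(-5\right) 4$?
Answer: $-300$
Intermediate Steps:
$W = -100$ ($W = \left(-25\right) 4 = -100$)
$M = 3$ ($M = 11 - 8 = 3$)
$W M = \left(-100\right) 3 = -300$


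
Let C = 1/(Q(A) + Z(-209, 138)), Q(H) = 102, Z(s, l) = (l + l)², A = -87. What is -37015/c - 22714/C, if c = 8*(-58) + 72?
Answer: -679170731849/392 ≈ -1.7326e+9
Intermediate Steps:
Z(s, l) = 4*l² (Z(s, l) = (2*l)² = 4*l²)
c = -392 (c = -464 + 72 = -392)
C = 1/76278 (C = 1/(102 + 4*138²) = 1/(102 + 4*19044) = 1/(102 + 76176) = 1/76278 ≈ 1.3110e-5)
-37015/c - 22714/C = -37015/(-392) - 22714/1/76278 = -37015*(-1/392) - 22714*76278 = 37015/392 - 1732578492 = -679170731849/392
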